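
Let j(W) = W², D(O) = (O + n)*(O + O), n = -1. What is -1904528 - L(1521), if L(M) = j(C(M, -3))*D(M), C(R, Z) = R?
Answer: -10696982937968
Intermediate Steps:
D(O) = 2*O*(-1 + O) (D(O) = (O - 1)*(O + O) = (-1 + O)*(2*O) = 2*O*(-1 + O))
L(M) = 2*M³*(-1 + M) (L(M) = M²*(2*M*(-1 + M)) = 2*M³*(-1 + M))
-1904528 - L(1521) = -1904528 - 2*1521³*(-1 + 1521) = -1904528 - 2*3518743761*1520 = -1904528 - 1*10696981033440 = -1904528 - 10696981033440 = -10696982937968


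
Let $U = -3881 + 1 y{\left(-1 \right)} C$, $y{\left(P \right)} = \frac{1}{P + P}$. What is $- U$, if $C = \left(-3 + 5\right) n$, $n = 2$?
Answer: $3883$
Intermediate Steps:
$y{\left(P \right)} = \frac{1}{2 P}$
$C = 4$ ($C = \left(-3 + 5\right) 2 = 2 \cdot 2 = 4$)
$U = -3883$ ($U = -3881 + 1 \frac{1}{2 \left(-1\right)} 4 = -3881 + 1 \cdot \frac{1}{2} \left(-1\right) 4 = -3881 + 1 \left(- \frac{1}{2}\right) 4 = -3881 - 2 = -3883$)
$- U = \left(-1\right) \left(-3883\right) = 3883$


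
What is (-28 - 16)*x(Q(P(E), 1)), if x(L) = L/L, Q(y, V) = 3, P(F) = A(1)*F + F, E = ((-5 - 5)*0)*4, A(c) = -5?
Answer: -44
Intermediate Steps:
E = 0 (E = -10*0*4 = 0*4 = 0)
P(F) = -4*F (P(F) = -5*F + F = -4*F)
x(L) = 1
(-28 - 16)*x(Q(P(E), 1)) = (-28 - 16)*1 = -44*1 = -44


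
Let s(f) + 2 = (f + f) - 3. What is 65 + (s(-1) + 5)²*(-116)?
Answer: -399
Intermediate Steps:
s(f) = -5 + 2*f (s(f) = -2 + ((f + f) - 3) = -2 + (2*f - 3) = -2 + (-3 + 2*f) = -5 + 2*f)
65 + (s(-1) + 5)²*(-116) = 65 + ((-5 + 2*(-1)) + 5)²*(-116) = 65 + ((-5 - 2) + 5)²*(-116) = 65 + (-7 + 5)²*(-116) = 65 + (-2)²*(-116) = 65 + 4*(-116) = 65 - 464 = -399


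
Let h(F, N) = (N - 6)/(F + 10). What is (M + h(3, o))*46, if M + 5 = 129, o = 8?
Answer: 74244/13 ≈ 5711.1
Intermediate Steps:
h(F, N) = (-6 + N)/(10 + F)
M = 124 (M = -5 + 129 = 124)
(M + h(3, o))*46 = (124 + (-6 + 8)/(10 + 3))*46 = (124 + 2/13)*46 = (1614/13)*46 = 74244/13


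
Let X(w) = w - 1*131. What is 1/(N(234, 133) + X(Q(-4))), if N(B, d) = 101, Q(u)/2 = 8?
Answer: -1/14 ≈ -0.071429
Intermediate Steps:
Q(u) = 16 (Q(u) = 2*8 = 16)
X(w) = -131 + w (X(w) = w - 131 = -131 + w)
1/(N(234, 133) + X(Q(-4))) = 1/(101 + (-131 + 16)) = 1/(101 - 115) = 1/(-14) = -1/14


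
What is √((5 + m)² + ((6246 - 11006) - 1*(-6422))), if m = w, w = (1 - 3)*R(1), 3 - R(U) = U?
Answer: √1663 ≈ 40.780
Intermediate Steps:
R(U) = 3 - U
w = -4 (w = (1 - 3)*(3 - 1*1) = -2*(3 - 1) = -2*2 = -4)
m = -4
√((5 + m)² + ((6246 - 11006) - 1*(-6422))) = √((5 - 4)² + ((6246 - 11006) - 1*(-6422))) = √(1² + (-4760 + 6422)) = √(1 + 1662) = √1663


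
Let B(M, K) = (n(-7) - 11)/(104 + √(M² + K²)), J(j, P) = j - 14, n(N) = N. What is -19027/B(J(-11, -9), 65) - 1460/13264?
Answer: 3280860379/29844 + 95135*√194/18 ≈ 1.8355e+5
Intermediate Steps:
J(j, P) = -14 + j
B(M, K) = -18/(104 + √(K² + M²)) (B(M, K) = (-7 - 11)/(104 + √(M² + K²)) = -18/(104 + √(K² + M²)))
-19027/B(J(-11, -9), 65) - 1460/13264 = -(-989404/9 - 19027*√(65² + (-14 - 11)²)/18) - 1460/13264 = -(-989404/9 - 19027*√(4225 + (-25)²)/18) - 1460*1/13264 = -(-989404/9 - 19027*√(4225 + 625)/18) - 365/3316 = -(-989404/9 - 95135*√194/18) - 365/3316 = -19027*(-52/9 - 5*√194/18) - 365/3316 = (989404/9 + 95135*√194/18) - 365/3316 = 3280860379/29844 + 95135*√194/18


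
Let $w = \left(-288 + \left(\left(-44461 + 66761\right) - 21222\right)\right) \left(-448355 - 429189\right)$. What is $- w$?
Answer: $693259760$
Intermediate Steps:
$w = -693259760$ ($w = \left(-288 + \left(22300 - 21222\right)\right) \left(-877544\right) = \left(-288 + 1078\right) \left(-877544\right) = 790 \left(-877544\right) = -693259760$)
$- w = \left(-1\right) \left(-693259760\right) = 693259760$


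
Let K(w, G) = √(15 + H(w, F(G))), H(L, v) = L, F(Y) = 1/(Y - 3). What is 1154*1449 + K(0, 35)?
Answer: 1672146 + √15 ≈ 1.6722e+6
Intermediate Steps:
F(Y) = 1/(-3 + Y)
K(w, G) = √(15 + w)
1154*1449 + K(0, 35) = 1154*1449 + √(15 + 0) = 1672146 + √15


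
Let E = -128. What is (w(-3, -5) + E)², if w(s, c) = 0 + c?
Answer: 17689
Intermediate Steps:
w(s, c) = c
(w(-3, -5) + E)² = (-5 - 128)² = (-133)² = 17689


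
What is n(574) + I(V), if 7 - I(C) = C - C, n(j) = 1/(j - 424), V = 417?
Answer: 1051/150 ≈ 7.0067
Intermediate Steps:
n(j) = 1/(-424 + j)
I(C) = 7 (I(C) = 7 - (C - C) = 7 - 1*0 = 7 + 0 = 7)
n(574) + I(V) = 1/(-424 + 574) + 7 = 1/150 + 7 = 1051/150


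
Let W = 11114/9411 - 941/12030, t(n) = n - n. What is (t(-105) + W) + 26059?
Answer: 327819674571/12579370 ≈ 26060.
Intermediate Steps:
t(n) = 0
W = 13871741/12579370 (W = 11114*(1/9411) - 941*1/12030 = 11114/9411 - 941/12030 = 13871741/12579370 ≈ 1.1027)
(t(-105) + W) + 26059 = (0 + 13871741/12579370) + 26059 = 13871741/12579370 + 26059 = 327819674571/12579370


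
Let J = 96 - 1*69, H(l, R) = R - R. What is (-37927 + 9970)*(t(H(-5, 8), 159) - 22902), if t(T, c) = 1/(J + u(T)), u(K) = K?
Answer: 5762431607/9 ≈ 6.4027e+8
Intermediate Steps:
H(l, R) = 0
J = 27 (J = 96 - 69 = 27)
t(T, c) = 1/(27 + T)
(-37927 + 9970)*(t(H(-5, 8), 159) - 22902) = (-37927 + 9970)*(1/(27 + 0) - 22902) = -27957*(1/27 - 22902) = -27957*(-618353/27) = 5762431607/9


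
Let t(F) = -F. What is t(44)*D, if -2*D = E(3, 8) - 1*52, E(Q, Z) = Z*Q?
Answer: -616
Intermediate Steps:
E(Q, Z) = Q*Z
D = 14 (D = -(3*8 - 1*52)/2 = -(24 - 52)/2 = -1/2*(-28) = 14)
t(44)*D = -1*44*14 = -44*14 = -616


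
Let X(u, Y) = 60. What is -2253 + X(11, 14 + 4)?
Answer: -2193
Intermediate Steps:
-2253 + X(11, 14 + 4) = -2253 + 60 = -2193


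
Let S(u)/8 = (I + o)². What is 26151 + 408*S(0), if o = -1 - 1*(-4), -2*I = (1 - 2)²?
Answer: 46551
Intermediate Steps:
I = -½ (I = -(1 - 2)²/2 = -½*(-1)² = -½*1 = -½ ≈ -0.50000)
o = 3 (o = -1 + 4 = 3)
S(u) = 50 (S(u) = 8*(-½ + 3)² = 8*(5/2)² = 8*(25/4) = 50)
26151 + 408*S(0) = 26151 + 408*50 = 26151 + 20400 = 46551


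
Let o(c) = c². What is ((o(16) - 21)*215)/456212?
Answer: 50525/456212 ≈ 0.11075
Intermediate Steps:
((o(16) - 21)*215)/456212 = ((16² - 21)*215)/456212 = ((256 - 21)*215)*(1/456212) = (235*215)*(1/456212) = 50525*(1/456212) = 50525/456212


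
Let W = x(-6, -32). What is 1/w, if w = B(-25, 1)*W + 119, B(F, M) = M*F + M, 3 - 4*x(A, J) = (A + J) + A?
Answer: -1/163 ≈ -0.0061350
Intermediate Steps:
x(A, J) = ¾ - A/2 - J/4 (x(A, J) = ¾ - ((A + J) + A)/4 = ¾ - (J + 2*A)/4 = ¾ + (-A/2 - J/4) = ¾ - A/2 - J/4)
B(F, M) = M + F*M (B(F, M) = F*M + M = M + F*M)
W = 47/4 (W = ¾ - ½*(-6) - ¼*(-32) = ¾ + 3 + 8 = 47/4 ≈ 11.750)
w = -163 (w = (1*(1 - 25))*(47/4) + 119 = (1*(-24))*(47/4) + 119 = -24*47/4 + 119 = -282 + 119 = -163)
1/w = 1/(-163) = -1/163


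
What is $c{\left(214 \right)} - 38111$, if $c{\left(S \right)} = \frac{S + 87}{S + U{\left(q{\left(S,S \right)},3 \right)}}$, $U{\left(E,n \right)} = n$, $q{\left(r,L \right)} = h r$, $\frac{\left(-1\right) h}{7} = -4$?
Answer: $- \frac{1181398}{31} \approx -38110.0$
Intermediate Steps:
$h = 28$ ($h = \left(-7\right) \left(-4\right) = 28$)
$q{\left(r,L \right)} = 28 r$
$c{\left(S \right)} = \frac{87 + S}{3 + S}$ ($c{\left(S \right)} = \frac{S + 87}{S + 3} = \frac{87 + S}{3 + S}$)
$c{\left(214 \right)} - 38111 = \frac{87 + 214}{3 + 214} - 38111 = \frac{1}{217} \cdot 301 - 38111 = \frac{43}{31} - 38111 = - \frac{1181398}{31}$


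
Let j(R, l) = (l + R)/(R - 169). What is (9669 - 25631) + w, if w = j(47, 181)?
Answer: -973796/61 ≈ -15964.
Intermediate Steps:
j(R, l) = (R + l)/(-169 + R)
w = -114/61 (w = (47 + 181)/(-169 + 47) = 228/(-122) = -1/122*228 = -114/61 ≈ -1.8689)
(9669 - 25631) + w = (9669 - 25631) - 114/61 = -15962 - 114/61 = -973796/61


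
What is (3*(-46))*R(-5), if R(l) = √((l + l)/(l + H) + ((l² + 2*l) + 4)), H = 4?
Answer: -138*√29 ≈ -743.15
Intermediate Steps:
R(l) = √(4 + l² + 2*l + 2*l/(4 + l)) (R(l) = √((l + l)/(l + 4) + ((l² + 2*l) + 4)) = √((2*l)/(4 + l) + (4 + l² + 2*l)) = √(2*l/(4 + l) + (4 + l² + 2*l)) = √(4 + l² + 2*l + 2*l/(4 + l)))
(3*(-46))*R(-5) = (3*(-46))*√((16 + (-5)³ + 6*(-5)² + 14*(-5))/(4 - 5)) = -138*√29*√(-1/(-1)) = -138*√29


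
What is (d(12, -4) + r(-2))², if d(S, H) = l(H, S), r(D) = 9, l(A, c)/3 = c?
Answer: 2025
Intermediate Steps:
l(A, c) = 3*c
d(S, H) = 3*S
(d(12, -4) + r(-2))² = (3*12 + 9)² = (36 + 9)² = 45² = 2025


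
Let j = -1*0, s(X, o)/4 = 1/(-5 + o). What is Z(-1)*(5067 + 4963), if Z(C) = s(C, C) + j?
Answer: -20060/3 ≈ -6686.7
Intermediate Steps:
s(X, o) = 4/(-5 + o)
j = 0
Z(C) = 4/(-5 + C) (Z(C) = 4/(-5 + C) + 0 = 4/(-5 + C))
Z(-1)*(5067 + 4963) = (4/(-5 - 1))*(5067 + 4963) = (4/(-6))*10030 = (4*(-⅙))*10030 = -⅔*10030 = -20060/3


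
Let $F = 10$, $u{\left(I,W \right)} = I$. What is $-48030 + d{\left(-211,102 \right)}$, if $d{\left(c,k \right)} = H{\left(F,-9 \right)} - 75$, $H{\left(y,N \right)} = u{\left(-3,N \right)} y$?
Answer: $-48135$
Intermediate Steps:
$H{\left(y,N \right)} = - 3 y$
$d{\left(c,k \right)} = -105$ ($d{\left(c,k \right)} = \left(-3\right) 10 - 75 = -30 - 75 = -105$)
$-48030 + d{\left(-211,102 \right)} = -48030 - 105 = -48135$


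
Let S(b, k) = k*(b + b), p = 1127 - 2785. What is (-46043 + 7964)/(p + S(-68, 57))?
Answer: 38079/9410 ≈ 4.0467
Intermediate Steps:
p = -1658
S(b, k) = 2*b*k (S(b, k) = k*(2*b) = 2*b*k)
(-46043 + 7964)/(p + S(-68, 57)) = (-46043 + 7964)/(-1658 + 2*(-68)*57) = -38079/(-1658 - 7752) = -38079/(-9410) = -38079*(-1/9410) = 38079/9410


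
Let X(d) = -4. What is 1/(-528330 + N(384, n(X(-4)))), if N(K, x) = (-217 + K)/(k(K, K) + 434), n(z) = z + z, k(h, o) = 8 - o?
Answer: -58/30642973 ≈ -1.8928e-6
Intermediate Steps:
n(z) = 2*z
N(K, x) = (-217 + K)/(442 - K) (N(K, x) = (-217 + K)/((8 - K) + 434) = (-217 + K)/(442 - K))
1/(-528330 + N(384, n(X(-4)))) = 1/(-528330 + (217 - 1*384)/(-442 + 384)) = 1/(-528330 + (217 - 384)/(-58)) = 1/(-528330 - 1/58*(-167)) = 1/(-528330 + 167/58) = 1/(-30642973/58) = -58/30642973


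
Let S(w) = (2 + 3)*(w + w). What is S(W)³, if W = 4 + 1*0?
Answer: 64000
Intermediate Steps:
W = 4 (W = 4 + 0 = 4)
S(w) = 10*w (S(w) = 5*(2*w) = 10*w)
S(W)³ = (10*4)³ = 40³ = 64000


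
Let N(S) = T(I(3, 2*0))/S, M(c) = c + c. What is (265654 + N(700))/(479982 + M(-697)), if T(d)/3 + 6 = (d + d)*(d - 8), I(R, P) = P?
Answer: 92978891/167505800 ≈ 0.55508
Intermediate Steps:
M(c) = 2*c
T(d) = -18 + 6*d*(-8 + d) (T(d) = -18 + 3*((d + d)*(d - 8)) = -18 + 3*((2*d)*(-8 + d)) = -18 + 3*(2*d*(-8 + d)) = -18 + 6*d*(-8 + d))
N(S) = -18/S (N(S) = (-18 - 96*0 + 6*(2*0)²)/S = (-18 - 48*0 + 6*0²)/S = (-18 + 0 + 6*0)/S = (-18 + 0 + 0)/S = -18/S)
(265654 + N(700))/(479982 + M(-697)) = (265654 - 18/700)/(479982 + 2*(-697)) = (265654 - 18*1/700)/(479982 - 1394) = (265654 - 9/350)/478588 = (92978891/350)*(1/478588) = 92978891/167505800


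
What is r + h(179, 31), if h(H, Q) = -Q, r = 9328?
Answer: 9297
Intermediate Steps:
r + h(179, 31) = 9328 - 1*31 = 9328 - 31 = 9297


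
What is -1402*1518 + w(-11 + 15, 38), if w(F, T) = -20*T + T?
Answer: -2128958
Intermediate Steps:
w(F, T) = -19*T
-1402*1518 + w(-11 + 15, 38) = -1402*1518 - 19*38 = -2128236 - 722 = -2128958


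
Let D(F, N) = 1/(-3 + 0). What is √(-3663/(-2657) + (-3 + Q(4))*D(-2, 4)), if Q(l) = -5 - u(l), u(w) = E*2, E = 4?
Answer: √426456471/7971 ≈ 2.5907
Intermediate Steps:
u(w) = 8 (u(w) = 4*2 = 8)
Q(l) = -13 (Q(l) = -5 - 1*8 = -5 - 8 = -13)
D(F, N) = -⅓ (D(F, N) = 1/(-3) = -⅓)
√(-3663/(-2657) + (-3 + Q(4))*D(-2, 4)) = √(-3663/(-2657) + (-3 - 13)*(-⅓)) = √(-3663*(-1/2657) - 16*(-⅓)) = √(3663/2657 + 16/3) = √(53501/7971) = √426456471/7971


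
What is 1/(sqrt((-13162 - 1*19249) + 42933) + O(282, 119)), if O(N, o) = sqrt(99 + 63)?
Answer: 1/(sqrt(10522) + 9*sqrt(2)) ≈ 0.0086727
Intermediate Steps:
O(N, o) = 9*sqrt(2) (O(N, o) = sqrt(162) = 9*sqrt(2))
1/(sqrt((-13162 - 1*19249) + 42933) + O(282, 119)) = 1/(sqrt((-13162 - 1*19249) + 42933) + 9*sqrt(2)) = 1/(sqrt((-13162 - 19249) + 42933) + 9*sqrt(2)) = 1/(sqrt(-32411 + 42933) + 9*sqrt(2)) = 1/(sqrt(10522) + 9*sqrt(2))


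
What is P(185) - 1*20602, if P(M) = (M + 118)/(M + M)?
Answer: -7622437/370 ≈ -20601.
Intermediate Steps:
P(M) = (118 + M)/(2*M) (P(M) = (118 + M)/((2*M)) = (118 + M)*(1/(2*M)) = (118 + M)/(2*M))
P(185) - 1*20602 = (½)*(118 + 185)/185 - 1*20602 = (½)*(1/185)*303 - 20602 = 303/370 - 20602 = -7622437/370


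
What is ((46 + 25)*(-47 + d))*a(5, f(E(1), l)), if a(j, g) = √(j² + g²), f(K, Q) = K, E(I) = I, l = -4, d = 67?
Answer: 1420*√26 ≈ 7240.6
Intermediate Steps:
a(j, g) = √(g² + j²)
((46 + 25)*(-47 + d))*a(5, f(E(1), l)) = ((46 + 25)*(-47 + 67))*√(1² + 5²) = (71*20)*√(1 + 25) = 1420*√26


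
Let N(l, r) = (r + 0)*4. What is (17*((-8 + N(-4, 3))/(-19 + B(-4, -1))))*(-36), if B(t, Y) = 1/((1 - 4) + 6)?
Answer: 918/7 ≈ 131.14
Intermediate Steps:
N(l, r) = 4*r (N(l, r) = r*4 = 4*r)
B(t, Y) = ⅓ (B(t, Y) = 1/(-3 + 6) = 1/3 = ⅓)
(17*((-8 + N(-4, 3))/(-19 + B(-4, -1))))*(-36) = (17*((-8 + 4*3)/(-19 + ⅓)))*(-36) = (17*((-8 + 12)/(-56/3)))*(-36) = (17*(4*(-3/56)))*(-36) = (17*(-3/14))*(-36) = -51/14*(-36) = 918/7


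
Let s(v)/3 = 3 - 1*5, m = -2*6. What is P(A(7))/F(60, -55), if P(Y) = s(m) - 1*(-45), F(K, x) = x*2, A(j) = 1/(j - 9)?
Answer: -39/110 ≈ -0.35455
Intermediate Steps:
m = -12
A(j) = 1/(-9 + j)
F(K, x) = 2*x
s(v) = -6 (s(v) = 3*(3 - 1*5) = 3*(3 - 5) = 3*(-2) = -6)
P(Y) = 39 (P(Y) = -6 - 1*(-45) = -6 + 45 = 39)
P(A(7))/F(60, -55) = 39/((2*(-55))) = 39/(-110) = 39*(-1/110) = -39/110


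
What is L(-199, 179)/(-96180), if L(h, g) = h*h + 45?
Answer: -19823/48090 ≈ -0.41221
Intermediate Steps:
L(h, g) = 45 + h**2 (L(h, g) = h**2 + 45 = 45 + h**2)
L(-199, 179)/(-96180) = (45 + (-199)**2)/(-96180) = (45 + 39601)*(-1/96180) = 39646*(-1/96180) = -19823/48090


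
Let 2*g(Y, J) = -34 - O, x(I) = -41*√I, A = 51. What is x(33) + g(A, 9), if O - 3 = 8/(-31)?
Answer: -1139/62 - 41*√33 ≈ -253.90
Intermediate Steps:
O = 85/31 (O = 3 + 8/(-31) = 3 + 8*(-1/31) = 3 - 8/31 = 85/31 ≈ 2.7419)
g(Y, J) = -1139/62 (g(Y, J) = (-34 - 1*85/31)/2 = (-34 - 85/31)/2 = (½)*(-1139/31) = -1139/62)
x(33) + g(A, 9) = -41*√33 - 1139/62 = -1139/62 - 41*√33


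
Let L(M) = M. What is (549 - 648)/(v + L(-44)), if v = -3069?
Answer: 9/283 ≈ 0.031802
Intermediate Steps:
(549 - 648)/(v + L(-44)) = (549 - 648)/(-3069 - 44) = -99/(-3113) = -99*(-1/3113) = 9/283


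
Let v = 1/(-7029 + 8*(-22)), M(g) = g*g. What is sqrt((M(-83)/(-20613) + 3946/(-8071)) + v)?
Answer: 2*I*sqrt(295719614053258279968930)/1198678003215 ≈ 0.90733*I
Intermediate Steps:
M(g) = g**2
v = -1/7205 (v = 1/(-7029 - 176) = 1/(-7205) = -1/7205 ≈ -0.00013879)
sqrt((M(-83)/(-20613) + 3946/(-8071)) + v) = sqrt(((-83)**2/(-20613) + 3946/(-8071)) - 1/7205) = sqrt((6889*(-1/20613) + 3946*(-1/8071)) - 1/7205) = sqrt((-6889/20613 - 3946/8071) - 1/7205) = sqrt(-136940017/166367523 - 1/7205) = sqrt(-986819190008/1198678003215) = 2*I*sqrt(295719614053258279968930)/1198678003215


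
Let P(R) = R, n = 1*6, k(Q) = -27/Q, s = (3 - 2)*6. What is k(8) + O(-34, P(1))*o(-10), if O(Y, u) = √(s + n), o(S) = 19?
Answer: -27/8 + 38*√3 ≈ 62.443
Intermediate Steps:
s = 6 (s = 1*6 = 6)
n = 6
O(Y, u) = 2*√3 (O(Y, u) = √(6 + 6) = √12 = 2*√3)
k(8) + O(-34, P(1))*o(-10) = -27/8 + (2*√3)*19 = -27*⅛ + 38*√3 = -27/8 + 38*√3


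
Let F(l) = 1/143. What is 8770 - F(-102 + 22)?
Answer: 1254109/143 ≈ 8770.0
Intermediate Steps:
F(l) = 1/143
8770 - F(-102 + 22) = 8770 - 1*1/143 = 8770 - 1/143 = 1254109/143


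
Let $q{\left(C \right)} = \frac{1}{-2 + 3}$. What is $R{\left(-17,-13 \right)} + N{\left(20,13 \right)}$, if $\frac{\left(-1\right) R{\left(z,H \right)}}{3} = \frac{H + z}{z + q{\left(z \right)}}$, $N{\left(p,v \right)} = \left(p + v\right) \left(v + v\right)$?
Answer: $\frac{6819}{8} \approx 852.38$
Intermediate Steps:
$q{\left(C \right)} = 1$ ($q{\left(C \right)} = 1^{-1} = 1$)
$N{\left(p,v \right)} = 2 v \left(p + v\right)$ ($N{\left(p,v \right)} = \left(p + v\right) 2 v = 2 v \left(p + v\right)$)
$R{\left(z,H \right)} = - \frac{3 \left(H + z\right)}{1 + z}$ ($R{\left(z,H \right)} = - 3 \frac{H + z}{z + 1} = - 3 \frac{H + z}{1 + z} = - \frac{3 \left(H + z\right)}{1 + z}$)
$R{\left(-17,-13 \right)} + N{\left(20,13 \right)} = \frac{3 \left(\left(-1\right) \left(-13\right) - -17\right)}{1 - 17} + 2 \cdot 13 \left(20 + 13\right) = \frac{3 \left(13 + 17\right)}{-16} + 2 \cdot 13 \cdot 33 = 3 \left(- \frac{1}{16}\right) 30 + 858 = - \frac{45}{8} + 858 = \frac{6819}{8}$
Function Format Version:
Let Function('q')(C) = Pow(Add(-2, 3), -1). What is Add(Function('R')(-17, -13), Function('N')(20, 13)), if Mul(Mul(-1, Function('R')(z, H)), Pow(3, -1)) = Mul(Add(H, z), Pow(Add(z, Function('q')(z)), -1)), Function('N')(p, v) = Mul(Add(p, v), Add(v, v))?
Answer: Rational(6819, 8) ≈ 852.38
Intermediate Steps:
Function('q')(C) = 1 (Function('q')(C) = Pow(1, -1) = 1)
Function('N')(p, v) = Mul(2, v, Add(p, v)) (Function('N')(p, v) = Mul(Add(p, v), Mul(2, v)) = Mul(2, v, Add(p, v)))
Function('R')(z, H) = Mul(-3, Pow(Add(1, z), -1), Add(H, z)) (Function('R')(z, H) = Mul(-3, Mul(Add(H, z), Pow(Add(z, 1), -1))) = Mul(-3, Mul(Add(H, z), Pow(Add(1, z), -1))) = Mul(-3, Mul(Pow(Add(1, z), -1), Add(H, z))) = Mul(-3, Pow(Add(1, z), -1), Add(H, z)))
Add(Function('R')(-17, -13), Function('N')(20, 13)) = Add(Mul(3, Pow(Add(1, -17), -1), Add(Mul(-1, -13), Mul(-1, -17))), Mul(2, 13, Add(20, 13))) = Add(Mul(3, Pow(-16, -1), Add(13, 17)), Mul(2, 13, 33)) = Add(Mul(3, Rational(-1, 16), 30), 858) = Add(Rational(-45, 8), 858) = Rational(6819, 8)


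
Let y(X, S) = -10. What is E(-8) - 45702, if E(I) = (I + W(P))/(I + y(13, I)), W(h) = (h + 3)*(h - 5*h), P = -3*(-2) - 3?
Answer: -411278/9 ≈ -45698.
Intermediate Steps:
P = 3 (P = 6 - 3 = 3)
W(h) = -4*h*(3 + h) (W(h) = (3 + h)*(-4*h) = -4*h*(3 + h))
E(I) = (-72 + I)/(-10 + I) (E(I) = (I - 4*3*(3 + 3))/(I - 10) = (I - 4*3*6)/(-10 + I) = (I - 72)/(-10 + I) = (-72 + I)/(-10 + I))
E(-8) - 45702 = (-72 - 8)/(-10 - 8) - 45702 = -80/(-18) - 45702 = -1/18*(-80) - 45702 = 40/9 - 45702 = -411278/9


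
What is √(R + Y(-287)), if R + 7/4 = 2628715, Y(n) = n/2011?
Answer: √42523335520585/4022 ≈ 1621.3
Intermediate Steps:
Y(n) = n/2011 (Y(n) = n*(1/2011) = n/2011)
R = 10514853/4 (R = -7/4 + 2628715 = 10514853/4 ≈ 2.6287e+6)
√(R + Y(-287)) = √(10514853/4 + (1/2011)*(-287)) = √(10514853/4 - 287/2011) = √(21145368235/8044) = √42523335520585/4022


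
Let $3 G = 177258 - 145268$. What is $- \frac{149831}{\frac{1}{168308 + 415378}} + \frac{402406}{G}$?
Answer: $- \frac{1398830841167061}{15995} \approx -8.7454 \cdot 10^{10}$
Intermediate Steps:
$G = \frac{31990}{3}$ ($G = \frac{177258 - 145268}{3} = \frac{1}{3} \cdot 31990 = \frac{31990}{3} \approx 10663.0$)
$- \frac{149831}{\frac{1}{168308 + 415378}} + \frac{402406}{G} = - \frac{149831}{\frac{1}{168308 + 415378}} + \frac{402406}{\frac{31990}{3}} = - \frac{149831}{\frac{1}{583686}} + 402406 \cdot \frac{3}{31990} = - 149831 \frac{1}{\frac{1}{583686}} + \frac{603609}{15995} = \left(-149831\right) 583686 + \frac{603609}{15995} = -87454257066 + \frac{603609}{15995} = - \frac{1398830841167061}{15995}$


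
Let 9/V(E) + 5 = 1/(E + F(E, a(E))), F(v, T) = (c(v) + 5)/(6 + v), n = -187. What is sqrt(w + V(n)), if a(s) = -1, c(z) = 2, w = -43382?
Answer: 8*I*sqrt(19464169071962)/169451 ≈ 208.29*I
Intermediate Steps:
F(v, T) = 7/(6 + v) (F(v, T) = (2 + 5)/(6 + v) = 7/(6 + v))
V(E) = 9/(-5 + 1/(E + 7/(6 + E)))
sqrt(w + V(n)) = sqrt(-43382 + 9*(-7 - 1*(-187)*(6 - 187))/(35 + (-1 + 5*(-187))*(6 - 187))) = sqrt(-43382 + 9*(-7 - 1*(-187)*(-181))/(35 + (-1 - 935)*(-181))) = sqrt(-43382 + 9*(-7 - 33847)/(35 - 936*(-181))) = sqrt(-43382 + 9*(-33854)/(35 + 169416)) = sqrt(-43382 + 9*(-33854)/169451) = sqrt(-43382 + 9*(1/169451)*(-33854)) = sqrt(-43382 - 304686/169451) = sqrt(-7351427968/169451) = 8*I*sqrt(19464169071962)/169451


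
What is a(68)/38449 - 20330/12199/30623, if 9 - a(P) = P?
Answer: -22822296813/14363392045673 ≈ -0.0015889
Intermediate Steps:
a(P) = 9 - P
a(68)/38449 - 20330/12199/30623 = (9 - 1*68)/38449 - 20330/12199/30623 = (9 - 68)*(1/38449) - 20330*1/12199*(1/30623) = -59*1/38449 - 20330/12199*1/30623 = -59/38449 - 20330/373569977 = -22822296813/14363392045673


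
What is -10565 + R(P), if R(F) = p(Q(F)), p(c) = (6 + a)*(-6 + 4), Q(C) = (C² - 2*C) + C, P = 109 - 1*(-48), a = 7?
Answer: -10591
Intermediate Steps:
P = 157 (P = 109 + 48 = 157)
Q(C) = C² - C
p(c) = -26 (p(c) = (6 + 7)*(-6 + 4) = 13*(-2) = -26)
R(F) = -26
-10565 + R(P) = -10565 - 26 = -10591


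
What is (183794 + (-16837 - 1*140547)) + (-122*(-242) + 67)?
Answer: 56001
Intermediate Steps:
(183794 + (-16837 - 1*140547)) + (-122*(-242) + 67) = (183794 + (-16837 - 140547)) + (29524 + 67) = (183794 - 157384) + 29591 = 26410 + 29591 = 56001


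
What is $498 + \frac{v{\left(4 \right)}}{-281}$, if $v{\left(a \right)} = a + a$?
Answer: $\frac{139930}{281} \approx 497.97$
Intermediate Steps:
$v{\left(a \right)} = 2 a$
$498 + \frac{v{\left(4 \right)}}{-281} = 498 + \frac{2 \cdot 4}{-281} = 498 - \frac{8}{281} = \frac{139930}{281}$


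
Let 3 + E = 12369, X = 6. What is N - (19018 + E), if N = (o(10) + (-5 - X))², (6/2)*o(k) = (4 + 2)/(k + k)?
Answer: -3126519/100 ≈ -31265.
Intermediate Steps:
E = 12366 (E = -3 + 12369 = 12366)
o(k) = 1/k (o(k) = ((4 + 2)/(k + k))/3 = (6/((2*k)))/3 = (6*(1/(2*k)))/3 = (3/k)/3 = 1/k)
N = 11881/100 (N = (1/10 + (-5 - 1*6))² = (⅒ + (-5 - 6))² = (⅒ - 11)² = (-109/10)² = 11881/100 ≈ 118.81)
N - (19018 + E) = 11881/100 - (19018 + 12366) = 11881/100 - 1*31384 = 11881/100 - 31384 = -3126519/100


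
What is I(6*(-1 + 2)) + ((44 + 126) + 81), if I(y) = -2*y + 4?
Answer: 243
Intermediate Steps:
I(y) = 4 - 2*y
I(6*(-1 + 2)) + ((44 + 126) + 81) = (4 - 12*(-1 + 2)) + ((44 + 126) + 81) = (4 - 12) + (170 + 81) = (4 - 2*6) + 251 = (4 - 12) + 251 = -8 + 251 = 243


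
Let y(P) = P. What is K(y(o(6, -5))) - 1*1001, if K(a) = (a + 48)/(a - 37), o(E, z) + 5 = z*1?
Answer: -47085/47 ≈ -1001.8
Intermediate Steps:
o(E, z) = -5 + z (o(E, z) = -5 + z*1 = -5 + z)
K(a) = (48 + a)/(-37 + a)
K(y(o(6, -5))) - 1*1001 = (48 + (-5 - 5))/(-37 + (-5 - 5)) - 1*1001 = (48 - 10)/(-37 - 10) - 1001 = 38/(-47) - 1001 = -1/47*38 - 1001 = -38/47 - 1001 = -47085/47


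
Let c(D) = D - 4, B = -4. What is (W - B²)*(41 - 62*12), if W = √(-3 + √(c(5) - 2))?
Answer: 11248 - 703*√(-3 + I) ≈ 11048.0 - 1234.0*I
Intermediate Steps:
c(D) = -4 + D
W = √(-3 + I) (W = √(-3 + √((-4 + 5) - 2)) = √(-3 + √(1 - 2)) = √(-3 + √(-1)) = √(-3 + I) ≈ 0.28485 + 1.7553*I)
(W - B²)*(41 - 62*12) = (√(-3 + I) - 1*(-4)²)*(41 - 62*12) = (√(-3 + I) - 1*16)*(41 - 744) = (√(-3 + I) - 16)*(-703) = (-16 + √(-3 + I))*(-703) = 11248 - 703*√(-3 + I)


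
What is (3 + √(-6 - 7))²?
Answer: (3 + I*√13)² ≈ -4.0 + 21.633*I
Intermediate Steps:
(3 + √(-6 - 7))² = (3 + √(-13))² = (3 + I*√13)²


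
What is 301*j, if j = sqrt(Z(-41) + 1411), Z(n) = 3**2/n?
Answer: 301*sqrt(2371522)/41 ≈ 11306.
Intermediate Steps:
Z(n) = 9/n
j = sqrt(2371522)/41 (j = sqrt(9/(-41) + 1411) = sqrt(9*(-1/41) + 1411) = sqrt(-9/41 + 1411) = sqrt(57842/41) = sqrt(2371522)/41 ≈ 37.560)
301*j = 301*(sqrt(2371522)/41) = 301*sqrt(2371522)/41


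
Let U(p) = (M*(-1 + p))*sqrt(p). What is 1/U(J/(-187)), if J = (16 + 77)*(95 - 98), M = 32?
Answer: 187*sqrt(5797)/273792 ≈ 0.052002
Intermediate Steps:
J = -279 (J = 93*(-3) = -279)
U(p) = sqrt(p)*(-32 + 32*p) (U(p) = (32*(-1 + p))*sqrt(p) = (-32 + 32*p)*sqrt(p) = sqrt(p)*(-32 + 32*p))
1/U(J/(-187)) = 1/(32*sqrt(-279/(-187))*(-1 - 279/(-187))) = 1/(32*sqrt(-279*(-1/187))*(-1 - 279*(-1/187))) = 1/(32*sqrt(279/187)*(-1 + 279/187)) = 1/(32*(3*sqrt(5797)/187)*(92/187)) = 1/(8832*sqrt(5797)/34969) = 187*sqrt(5797)/273792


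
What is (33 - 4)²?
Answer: 841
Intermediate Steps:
(33 - 4)² = 29² = 841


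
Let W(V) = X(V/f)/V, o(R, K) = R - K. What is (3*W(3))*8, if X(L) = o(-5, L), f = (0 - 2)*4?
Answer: -37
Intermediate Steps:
f = -8 (f = -2*4 = -8)
X(L) = -5 - L
W(V) = (-5 + V/8)/V (W(V) = (-5 - V/(-8))/V = (-5 - V*(-1)/8)/V = (-5 - (-1)*V/8)/V = (-5 + V/8)/V)
(3*W(3))*8 = (3*((1/8)*(-40 + 3)/3))*8 = (3*((1/8)*(1/3)*(-37)))*8 = (3*(-37/24))*8 = -37/8*8 = -37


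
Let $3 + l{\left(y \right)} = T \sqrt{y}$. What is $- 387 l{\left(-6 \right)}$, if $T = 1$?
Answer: $1161 - 387 i \sqrt{6} \approx 1161.0 - 947.95 i$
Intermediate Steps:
$l{\left(y \right)} = -3 + \sqrt{y}$ ($l{\left(y \right)} = -3 + 1 \sqrt{y} = -3 + \sqrt{y}$)
$- 387 l{\left(-6 \right)} = - 387 \left(-3 + \sqrt{-6}\right) = - 387 \left(-3 + i \sqrt{6}\right) = 1161 - 387 i \sqrt{6}$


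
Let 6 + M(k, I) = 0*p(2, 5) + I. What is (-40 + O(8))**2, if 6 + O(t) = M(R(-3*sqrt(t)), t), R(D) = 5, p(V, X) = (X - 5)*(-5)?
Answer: 1936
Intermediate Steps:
p(V, X) = 25 - 5*X (p(V, X) = (-5 + X)*(-5) = 25 - 5*X)
M(k, I) = -6 + I (M(k, I) = -6 + (0*(25 - 5*5) + I) = -6 + (0*(25 - 25) + I) = -6 + (0*0 + I) = -6 + (0 + I) = -6 + I)
O(t) = -12 + t (O(t) = -6 + (-6 + t) = -12 + t)
(-40 + O(8))**2 = (-40 + (-12 + 8))**2 = (-40 - 4)**2 = (-44)**2 = 1936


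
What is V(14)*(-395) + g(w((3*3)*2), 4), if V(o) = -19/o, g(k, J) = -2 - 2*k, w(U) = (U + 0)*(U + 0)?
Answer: -1595/14 ≈ -113.93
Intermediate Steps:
w(U) = U**2 (w(U) = U*U = U**2)
V(14)*(-395) + g(w((3*3)*2), 4) = -19/14*(-395) + (-2 - 2*((3*3)*2)**2) = -19*1/14*(-395) + (-2 - 2*(9*2)**2) = -19/14*(-395) + (-2 - 2*18**2) = 7505/14 + (-2 - 2*324) = 7505/14 + (-2 - 648) = 7505/14 - 650 = -1595/14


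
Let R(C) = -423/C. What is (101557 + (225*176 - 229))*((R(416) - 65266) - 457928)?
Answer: -958526755308/13 ≈ -7.3733e+10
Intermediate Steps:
(101557 + (225*176 - 229))*((R(416) - 65266) - 457928) = (101557 + (225*176 - 229))*((-423/416 - 65266) - 457928) = (101557 + (39600 - 229))*((-423*1/416 - 65266) - 457928) = (101557 + 39371)*((-423/416 - 65266) - 457928) = 140928*(-27151079/416 - 457928) = 140928*(-217649127/416) = -958526755308/13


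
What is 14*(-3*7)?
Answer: -294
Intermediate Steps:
14*(-3*7) = 14*(-21) = -294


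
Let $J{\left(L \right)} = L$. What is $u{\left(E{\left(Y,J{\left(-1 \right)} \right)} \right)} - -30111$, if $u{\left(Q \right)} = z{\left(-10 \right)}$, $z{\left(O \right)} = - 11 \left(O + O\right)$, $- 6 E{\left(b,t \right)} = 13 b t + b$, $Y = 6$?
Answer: $30331$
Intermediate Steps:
$E{\left(b,t \right)} = - \frac{b}{6} - \frac{13 b t}{6}$ ($E{\left(b,t \right)} = - \frac{13 b t + b}{6} = - \frac{b + 13 b t}{6} = - \frac{b}{6} - \frac{13 b t}{6}$)
$z{\left(O \right)} = - 22 O$ ($z{\left(O \right)} = - 11 \cdot 2 O = - 22 O$)
$u{\left(Q \right)} = 220$ ($u{\left(Q \right)} = \left(-22\right) \left(-10\right) = 220$)
$u{\left(E{\left(Y,J{\left(-1 \right)} \right)} \right)} - -30111 = 220 - -30111 = 220 + 30111 = 30331$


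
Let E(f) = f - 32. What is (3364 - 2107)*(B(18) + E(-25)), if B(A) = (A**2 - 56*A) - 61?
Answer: -1008114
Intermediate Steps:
B(A) = -61 + A**2 - 56*A
E(f) = -32 + f
(3364 - 2107)*(B(18) + E(-25)) = (3364 - 2107)*((-61 + 18**2 - 56*18) + (-32 - 25)) = 1257*((-61 + 324 - 1008) - 57) = 1257*(-745 - 57) = 1257*(-802) = -1008114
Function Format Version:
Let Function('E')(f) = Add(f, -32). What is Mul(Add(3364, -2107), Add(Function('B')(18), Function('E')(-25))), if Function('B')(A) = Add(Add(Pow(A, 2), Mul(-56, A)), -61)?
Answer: -1008114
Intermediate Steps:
Function('B')(A) = Add(-61, Pow(A, 2), Mul(-56, A))
Function('E')(f) = Add(-32, f)
Mul(Add(3364, -2107), Add(Function('B')(18), Function('E')(-25))) = Mul(Add(3364, -2107), Add(Add(-61, Pow(18, 2), Mul(-56, 18)), Add(-32, -25))) = Mul(1257, Add(Add(-61, 324, -1008), -57)) = Mul(1257, Add(-745, -57)) = Mul(1257, -802) = -1008114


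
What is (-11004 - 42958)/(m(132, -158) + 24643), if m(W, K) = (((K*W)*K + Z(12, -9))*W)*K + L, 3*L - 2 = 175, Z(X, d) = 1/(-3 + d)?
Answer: 26981/34362832924 ≈ 7.8518e-7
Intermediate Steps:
L = 59 (L = 2/3 + (1/3)*175 = 2/3 + 175/3 = 59)
m(W, K) = 59 + K*W*(-1/12 + W*K**2) (m(W, K) = (((K*W)*K + 1/(-3 - 9))*W)*K + 59 = ((W*K**2 + 1/(-12))*W)*K + 59 = ((W*K**2 - 1/12)*W)*K + 59 = ((-1/12 + W*K**2)*W)*K + 59 = (W*(-1/12 + W*K**2))*K + 59 = K*W*(-1/12 + W*K**2) + 59 = 59 + K*W*(-1/12 + W*K**2))
(-11004 - 42958)/(m(132, -158) + 24643) = (-11004 - 42958)/((59 + (-158)**3*132**2 - 1/12*(-158)*132) + 24643) = -53962/((59 - 3944312*17424 + 1738) + 24643) = -53962/((59 - 68725692288 + 1738) + 24643) = -53962/(-68725690491 + 24643) = -53962/(-68725665848) = -53962*(-1/68725665848) = 26981/34362832924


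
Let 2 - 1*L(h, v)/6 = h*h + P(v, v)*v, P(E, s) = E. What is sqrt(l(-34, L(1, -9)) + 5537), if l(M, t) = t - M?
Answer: sqrt(5091) ≈ 71.351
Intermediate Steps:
L(h, v) = 12 - 6*h**2 - 6*v**2 (L(h, v) = 12 - 6*(h*h + v*v) = 12 - 6*(h**2 + v**2) = 12 + (-6*h**2 - 6*v**2) = 12 - 6*h**2 - 6*v**2)
sqrt(l(-34, L(1, -9)) + 5537) = sqrt(((12 - 6*1**2 - 6*(-9)**2) - 1*(-34)) + 5537) = sqrt(((12 - 6*1 - 6*81) + 34) + 5537) = sqrt(((12 - 6 - 486) + 34) + 5537) = sqrt((-480 + 34) + 5537) = sqrt(-446 + 5537) = sqrt(5091)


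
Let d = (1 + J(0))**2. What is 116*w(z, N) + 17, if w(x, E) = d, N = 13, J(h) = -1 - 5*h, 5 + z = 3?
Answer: 17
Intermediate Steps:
z = -2 (z = -5 + 3 = -2)
d = 0 (d = (1 + (-1 - 5*0))**2 = (1 + (-1 + 0))**2 = (1 - 1)**2 = 0**2 = 0)
w(x, E) = 0
116*w(z, N) + 17 = 116*0 + 17 = 0 + 17 = 17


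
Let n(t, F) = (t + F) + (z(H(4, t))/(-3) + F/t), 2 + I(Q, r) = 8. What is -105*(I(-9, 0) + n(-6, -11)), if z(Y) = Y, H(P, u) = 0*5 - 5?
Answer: 1575/2 ≈ 787.50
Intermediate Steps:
H(P, u) = -5 (H(P, u) = 0 - 5 = -5)
I(Q, r) = 6 (I(Q, r) = -2 + 8 = 6)
n(t, F) = 5/3 + F + t + F/t (n(t, F) = (t + F) + (-5/(-3) + F/t) = (F + t) + (-5*(-⅓) + F/t) = (F + t) + (5/3 + F/t) = 5/3 + F + t + F/t)
-105*(I(-9, 0) + n(-6, -11)) = -105*(6 + (5/3 - 11 - 6 - 11/(-6))) = -105*(6 + (5/3 - 11 - 6 - 11*(-⅙))) = -105*(6 + (5/3 - 11 - 6 + 11/6)) = -105*(6 - 27/2) = -105*(-15/2) = 1575/2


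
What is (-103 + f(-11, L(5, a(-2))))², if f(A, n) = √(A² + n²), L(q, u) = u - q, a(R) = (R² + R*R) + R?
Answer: (103 - √122)² ≈ 8455.7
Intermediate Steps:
a(R) = R + 2*R² (a(R) = (R² + R²) + R = 2*R² + R = R + 2*R²)
(-103 + f(-11, L(5, a(-2))))² = (-103 + √((-11)² + (-2*(1 + 2*(-2)) - 1*5)²))² = (-103 + √(121 + (-2*(1 - 4) - 5)²))² = (-103 + √(121 + (-2*(-3) - 5)²))² = (-103 + √(121 + (6 - 5)²))² = (-103 + √(121 + 1²))² = (-103 + √(121 + 1))² = (-103 + √122)²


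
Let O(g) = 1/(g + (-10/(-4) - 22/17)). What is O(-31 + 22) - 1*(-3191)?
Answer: 845581/265 ≈ 3190.9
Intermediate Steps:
O(g) = 1/(41/34 + g) (O(g) = 1/(g + (-10*(-¼) - 22*1/17)) = 1/(g + (5/2 - 22/17)) = 1/(g + 41/34) = 1/(41/34 + g))
O(-31 + 22) - 1*(-3191) = 34/(41 + 34*(-31 + 22)) - 1*(-3191) = 34/(41 + 34*(-9)) + 3191 = 34/(41 - 306) + 3191 = 34/(-265) + 3191 = 34*(-1/265) + 3191 = -34/265 + 3191 = 845581/265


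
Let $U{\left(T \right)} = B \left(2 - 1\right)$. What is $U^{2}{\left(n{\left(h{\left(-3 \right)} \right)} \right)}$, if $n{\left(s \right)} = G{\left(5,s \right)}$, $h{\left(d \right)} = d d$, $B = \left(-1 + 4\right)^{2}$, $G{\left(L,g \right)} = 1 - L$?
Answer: $81$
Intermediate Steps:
$B = 9$ ($B = 3^{2} = 9$)
$h{\left(d \right)} = d^{2}$
$n{\left(s \right)} = -4$ ($n{\left(s \right)} = 1 - 5 = -4$)
$U{\left(T \right)} = 9$ ($U{\left(T \right)} = 9 \left(2 - 1\right) = 9 \cdot 1 = 9$)
$U^{2}{\left(n{\left(h{\left(-3 \right)} \right)} \right)} = 9^{2} = 81$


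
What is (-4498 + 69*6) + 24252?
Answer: 20168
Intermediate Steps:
(-4498 + 69*6) + 24252 = (-4498 + 414) + 24252 = -4084 + 24252 = 20168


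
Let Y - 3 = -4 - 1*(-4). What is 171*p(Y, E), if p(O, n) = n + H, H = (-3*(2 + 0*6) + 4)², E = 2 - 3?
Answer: 513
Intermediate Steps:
E = -1
Y = 3 (Y = 3 + (-4 - 1*(-4)) = 3 + (-4 + 4) = 3 + 0 = 3)
H = 4 (H = (-3*(2 + 0) + 4)² = (-3*2 + 4)² = (-6 + 4)² = (-2)² = 4)
p(O, n) = 4 + n (p(O, n) = n + 4 = 4 + n)
171*p(Y, E) = 171*(4 - 1) = 171*3 = 513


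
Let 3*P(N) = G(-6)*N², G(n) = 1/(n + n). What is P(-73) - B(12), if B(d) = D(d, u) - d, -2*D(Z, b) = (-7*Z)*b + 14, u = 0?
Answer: -4645/36 ≈ -129.03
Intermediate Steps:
D(Z, b) = -7 + 7*Z*b/2 (D(Z, b) = -((-7*Z)*b + 14)/2 = -(-7*Z*b + 14)/2 = -(14 - 7*Z*b)/2 = -7 + 7*Z*b/2)
G(n) = 1/(2*n)
B(d) = -7 - d (B(d) = (-7 + (7/2)*d*0) - d = (-7 + 0) - d = -7 - d)
P(N) = -N²/36 (P(N) = (((½)/(-6))*N²)/3 = (((½)*(-⅙))*N²)/3 = (-N²/12)/3 = -N²/36)
P(-73) - B(12) = -1/36*(-73)² - (-7 - 1*12) = -1/36*5329 - (-7 - 12) = -5329/36 - 1*(-19) = -5329/36 + 19 = -4645/36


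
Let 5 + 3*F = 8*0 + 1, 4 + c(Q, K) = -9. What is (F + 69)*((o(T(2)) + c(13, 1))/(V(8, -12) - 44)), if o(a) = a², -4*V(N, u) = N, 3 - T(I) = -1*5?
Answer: -3451/46 ≈ -75.022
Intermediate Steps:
T(I) = 8 (T(I) = 3 - (-1)*5 = 3 - 1*(-5) = 3 + 5 = 8)
V(N, u) = -N/4
c(Q, K) = -13 (c(Q, K) = -4 - 9 = -13)
F = -4/3 (F = -5/3 + (8*0 + 1)/3 = -5/3 + (0 + 1)/3 = -5/3 + (⅓)*1 = -5/3 + ⅓ = -4/3 ≈ -1.3333)
(F + 69)*((o(T(2)) + c(13, 1))/(V(8, -12) - 44)) = (-4/3 + 69)*((8² - 13)/(-¼*8 - 44)) = 203*((64 - 13)/(-2 - 44))/3 = 203*(51/(-46))/3 = 203*(51*(-1/46))/3 = (203/3)*(-51/46) = -3451/46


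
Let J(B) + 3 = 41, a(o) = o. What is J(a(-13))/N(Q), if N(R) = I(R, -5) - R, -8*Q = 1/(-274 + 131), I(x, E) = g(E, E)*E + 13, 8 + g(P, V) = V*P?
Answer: -43472/82369 ≈ -0.52777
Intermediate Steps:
g(P, V) = -8 + P*V (g(P, V) = -8 + V*P = -8 + P*V)
J(B) = 38 (J(B) = -3 + 41 = 38)
I(x, E) = 13 + E*(-8 + E²) (I(x, E) = (-8 + E*E)*E + 13 = (-8 + E²)*E + 13 = E*(-8 + E²) + 13 = 13 + E*(-8 + E²))
Q = 1/1144 (Q = -1/(8*(-274 + 131)) = -⅛/(-143) = -⅛*(-1/143) = 1/1144 ≈ 0.00087413)
N(R) = -72 - R (N(R) = (13 - 5*(-8 + (-5)²)) - R = (13 - 5*(-8 + 25)) - R = (13 - 5*17) - R = (13 - 85) - R = -72 - R)
J(a(-13))/N(Q) = 38/(-72 - 1*1/1144) = 38/(-72 - 1/1144) = 38/(-82369/1144) = 38*(-1144/82369) = -43472/82369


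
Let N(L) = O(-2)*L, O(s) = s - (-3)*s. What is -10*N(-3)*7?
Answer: -1680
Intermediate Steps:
O(s) = 4*s (O(s) = s + 3*s = 4*s)
N(L) = -8*L (N(L) = (4*(-2))*L = -8*L)
-10*N(-3)*7 = -(-80)*(-3)*7 = -10*24*7 = -240*7 = -1680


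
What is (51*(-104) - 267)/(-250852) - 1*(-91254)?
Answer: 22891253979/250852 ≈ 91254.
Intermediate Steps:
(51*(-104) - 267)/(-250852) - 1*(-91254) = (-5304 - 267)*(-1/250852) + 91254 = -5571*(-1/250852) + 91254 = 5571/250852 + 91254 = 22891253979/250852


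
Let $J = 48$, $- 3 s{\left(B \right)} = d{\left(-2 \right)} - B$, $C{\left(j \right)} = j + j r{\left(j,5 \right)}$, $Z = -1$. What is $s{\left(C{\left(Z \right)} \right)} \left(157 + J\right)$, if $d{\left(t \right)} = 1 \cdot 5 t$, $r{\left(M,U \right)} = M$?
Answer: $\frac{2050}{3} \approx 683.33$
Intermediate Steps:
$C{\left(j \right)} = j + j^{2}$ ($C{\left(j \right)} = j + j j = j + j^{2}$)
$d{\left(t \right)} = 5 t$
$s{\left(B \right)} = \frac{10}{3} + \frac{B}{3}$ ($s{\left(B \right)} = - \frac{5 \left(-2\right) - B}{3} = - \frac{-10 - B}{3} = \frac{10}{3} + \frac{B}{3}$)
$s{\left(C{\left(Z \right)} \right)} \left(157 + J\right) = \left(\frac{10}{3} + \frac{\left(-1\right) \left(1 - 1\right)}{3}\right) \left(157 + 48\right) = \left(\frac{10}{3} + \frac{\left(-1\right) 0}{3}\right) 205 = \left(\frac{10}{3} + \frac{1}{3} \cdot 0\right) 205 = \left(\frac{10}{3} + 0\right) 205 = \frac{10}{3} \cdot 205 = \frac{2050}{3}$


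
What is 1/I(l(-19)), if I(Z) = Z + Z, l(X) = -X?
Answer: 1/38 ≈ 0.026316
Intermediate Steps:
I(Z) = 2*Z
1/I(l(-19)) = 1/(2*(-1*(-19))) = 1/(2*19) = 1/38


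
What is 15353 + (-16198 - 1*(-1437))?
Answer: 592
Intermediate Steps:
15353 + (-16198 - 1*(-1437)) = 15353 + (-16198 + 1437) = 15353 - 14761 = 592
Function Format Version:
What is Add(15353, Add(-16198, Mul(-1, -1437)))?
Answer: 592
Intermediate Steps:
Add(15353, Add(-16198, Mul(-1, -1437))) = Add(15353, Add(-16198, 1437)) = Add(15353, -14761) = 592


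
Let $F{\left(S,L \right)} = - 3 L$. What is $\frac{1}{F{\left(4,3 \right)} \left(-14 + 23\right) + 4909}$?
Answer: $\frac{1}{4828} \approx 0.00020713$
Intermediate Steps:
$\frac{1}{F{\left(4,3 \right)} \left(-14 + 23\right) + 4909} = \frac{1}{\left(-3\right) 3 \left(-14 + 23\right) + 4909} = \frac{1}{\left(-9\right) 9 + 4909} = \frac{1}{-81 + 4909} = \frac{1}{4828}$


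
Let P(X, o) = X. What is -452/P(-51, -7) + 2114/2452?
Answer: 608059/62526 ≈ 9.7249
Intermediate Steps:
-452/P(-51, -7) + 2114/2452 = -452/(-51) + 2114/2452 = -452*(-1/51) + 2114*(1/2452) = 452/51 + 1057/1226 = 608059/62526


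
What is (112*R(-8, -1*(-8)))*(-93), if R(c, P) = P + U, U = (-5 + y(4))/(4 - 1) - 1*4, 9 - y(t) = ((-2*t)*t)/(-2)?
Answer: 0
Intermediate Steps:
y(t) = 9 - t² (y(t) = 9 - (-2*t)*t/(-2) = 9 - (-2*t²)*(-1)/2 = 9 - t²)
U = -8 (U = (-5 + (9 - 1*4²))/(4 - 1) - 1*4 = (-5 + (9 - 1*16))/3 - 4 = (-5 + (9 - 16))*(⅓) - 4 = (-5 - 7)*(⅓) - 4 = -12*⅓ - 4 = -4 - 4 = -8)
R(c, P) = -8 + P (R(c, P) = P - 8 = -8 + P)
(112*R(-8, -1*(-8)))*(-93) = (112*(-8 - 1*(-8)))*(-93) = (112*(-8 + 8))*(-93) = (112*0)*(-93) = 0*(-93) = 0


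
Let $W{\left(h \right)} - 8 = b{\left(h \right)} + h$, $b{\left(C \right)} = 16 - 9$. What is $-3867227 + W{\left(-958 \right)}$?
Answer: $-3868170$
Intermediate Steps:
$b{\left(C \right)} = 7$ ($b{\left(C \right)} = 16 - 9 = 7$)
$W{\left(h \right)} = 15 + h$ ($W{\left(h \right)} = 8 + \left(7 + h\right) = 15 + h$)
$-3867227 + W{\left(-958 \right)} = -3867227 + \left(15 - 958\right) = -3867227 - 943 = -3868170$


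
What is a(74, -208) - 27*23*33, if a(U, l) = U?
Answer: -20419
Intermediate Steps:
a(74, -208) - 27*23*33 = 74 - 27*23*33 = 74 - 621*33 = 74 - 20493 = -20419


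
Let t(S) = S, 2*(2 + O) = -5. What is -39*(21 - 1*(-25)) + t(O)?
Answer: -3597/2 ≈ -1798.5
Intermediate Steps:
O = -9/2 (O = -2 + (½)*(-5) = -2 - 5/2 = -9/2 ≈ -4.5000)
-39*(21 - 1*(-25)) + t(O) = -39*(21 - 1*(-25)) - 9/2 = -39*(21 + 25) - 9/2 = -39*46 - 9/2 = -1794 - 9/2 = -3597/2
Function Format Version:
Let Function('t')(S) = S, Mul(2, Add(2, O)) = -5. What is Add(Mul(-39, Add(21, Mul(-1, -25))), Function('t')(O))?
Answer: Rational(-3597, 2) ≈ -1798.5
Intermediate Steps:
O = Rational(-9, 2) (O = Add(-2, Mul(Rational(1, 2), -5)) = Add(-2, Rational(-5, 2)) = Rational(-9, 2) ≈ -4.5000)
Add(Mul(-39, Add(21, Mul(-1, -25))), Function('t')(O)) = Add(Mul(-39, Add(21, Mul(-1, -25))), Rational(-9, 2)) = Add(Mul(-39, Add(21, 25)), Rational(-9, 2)) = Add(Mul(-39, 46), Rational(-9, 2)) = Add(-1794, Rational(-9, 2)) = Rational(-3597, 2)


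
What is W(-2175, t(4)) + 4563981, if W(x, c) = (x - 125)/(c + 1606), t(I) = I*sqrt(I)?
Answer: 3683131517/807 ≈ 4.5640e+6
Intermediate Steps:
t(I) = I**(3/2)
W(x, c) = (-125 + x)/(1606 + c)
W(-2175, t(4)) + 4563981 = (-125 - 2175)/(1606 + 4**(3/2)) + 4563981 = -2300/(1606 + 8) + 4563981 = -2300/1614 + 4563981 = (1/1614)*(-2300) + 4563981 = -1150/807 + 4563981 = 3683131517/807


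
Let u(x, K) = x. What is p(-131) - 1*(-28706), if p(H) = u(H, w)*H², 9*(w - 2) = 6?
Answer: -2219385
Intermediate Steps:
w = 8/3 (w = 2 + (⅑)*6 = 2 + ⅔ = 8/3 ≈ 2.6667)
p(H) = H³ (p(H) = H*H² = H³)
p(-131) - 1*(-28706) = (-131)³ - 1*(-28706) = -2248091 + 28706 = -2219385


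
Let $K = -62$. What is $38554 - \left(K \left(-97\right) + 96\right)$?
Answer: $32444$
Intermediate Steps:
$38554 - \left(K \left(-97\right) + 96\right) = 38554 - \left(\left(-62\right) \left(-97\right) + 96\right) = 38554 - \left(6014 + 96\right) = 38554 - 6110 = 32444$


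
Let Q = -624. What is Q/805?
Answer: -624/805 ≈ -0.77516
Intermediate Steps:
Q/805 = -624/805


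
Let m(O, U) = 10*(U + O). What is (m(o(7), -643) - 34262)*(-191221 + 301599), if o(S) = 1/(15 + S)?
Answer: -49405965446/11 ≈ -4.4915e+9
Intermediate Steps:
m(O, U) = 10*O + 10*U (m(O, U) = 10*(O + U) = 10*O + 10*U)
(m(o(7), -643) - 34262)*(-191221 + 301599) = ((10/(15 + 7) + 10*(-643)) - 34262)*(-191221 + 301599) = ((10/22 - 6430) - 34262)*110378 = ((10*(1/22) - 6430) - 34262)*110378 = ((5/11 - 6430) - 34262)*110378 = (-70725/11 - 34262)*110378 = -447607/11*110378 = -49405965446/11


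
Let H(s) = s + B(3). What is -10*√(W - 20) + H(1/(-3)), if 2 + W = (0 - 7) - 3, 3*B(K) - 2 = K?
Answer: 4/3 - 40*I*√2 ≈ 1.3333 - 56.569*I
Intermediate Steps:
B(K) = ⅔ + K/3
H(s) = 5/3 + s (H(s) = s + (⅔ + (⅓)*3) = s + (⅔ + 1) = s + 5/3 = 5/3 + s)
W = -12 (W = -2 + ((0 - 7) - 3) = -2 + (-7 - 3) = -2 - 10 = -12)
-10*√(W - 20) + H(1/(-3)) = -10*√(-12 - 20) + (5/3 + 1/(-3)) = -40*I*√2 + (5/3 - ⅓) = -40*I*√2 + 4/3 = 4/3 - 40*I*√2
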